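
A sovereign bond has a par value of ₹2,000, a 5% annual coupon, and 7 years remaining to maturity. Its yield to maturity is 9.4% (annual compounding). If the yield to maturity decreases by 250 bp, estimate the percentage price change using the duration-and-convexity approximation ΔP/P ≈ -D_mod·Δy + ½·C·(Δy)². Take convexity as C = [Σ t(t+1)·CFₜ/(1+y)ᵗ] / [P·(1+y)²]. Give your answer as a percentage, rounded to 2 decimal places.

With y = 0.094:
  t   CF        PV=CF/(1+0.094)^t    t·PV        t(t+1)·PV
  1       100.00        91.4077        91.4077         182.8154
  2       100.00        83.5536       167.1073         501.3218
  3       100.00        76.3744       229.1233         916.4933
  4       100.00        69.8121       279.2484       1,396.2420
  5       100.00        63.8136       319.0681       1,914.4086
  6       100.00        58.3305       349.9833       2,449.8831
  7     2,100.00     1,119.6906     7,837.8344      62,702.6748
  Σ                  1,562.9826     9,273.7724      70,063.8390
P = 1,562.9826; D_Mac = 5.93338 yrs; D_mod = 5.42357 yrs; C = 37.45460.
Duration effect: -5.42357 × (-0.025) = +0.135589
Convexity effect: 0.5 × 37.45460 × (-0.025)² = +0.0117046
ΔP/P ≈ +0.135589 + 0.0117046 = +0.147294 = +14.7294%.

+14.73%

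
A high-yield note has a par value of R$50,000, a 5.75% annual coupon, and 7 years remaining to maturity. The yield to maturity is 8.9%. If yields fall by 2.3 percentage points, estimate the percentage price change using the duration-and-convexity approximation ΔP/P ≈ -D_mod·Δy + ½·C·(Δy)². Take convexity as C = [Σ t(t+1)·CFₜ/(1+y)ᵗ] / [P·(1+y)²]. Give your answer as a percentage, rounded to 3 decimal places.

With y = 0.089:
  t   CF        PV=CF/(1+0.089)^t    t·PV        t(t+1)·PV
  1     2,875.00     2,640.0367     2,640.0367       5,280.0735
  2     2,875.00     2,424.2762     4,848.5523      14,545.6569
  3     2,875.00     2,226.1489     6,678.4467      26,713.7868
  4     2,875.00     2,044.2139     8,176.8555      40,884.2773
  5     2,875.00     1,877.1477     9,385.7386      56,314.4316
  6     2,875.00     1,723.7353    10,342.4117      72,396.8818
  7    52,875.00    29,110.8725   203,776.1075   1,630,208.8598
  Σ                 42,046.4311   245,848.1490   1,846,343.9677
P = 42,046.4311; D_Mac = 5.84706 yrs; D_mod = 5.36920 yrs; C = 37.02778.
Duration effect: -5.36920 × (-0.023) = +0.123492
Convexity effect: 0.5 × 37.02778 × (-0.023)² = +0.0097938
ΔP/P ≈ +0.123492 + 0.0097938 = +0.133286 = +13.3286%.

+13.329%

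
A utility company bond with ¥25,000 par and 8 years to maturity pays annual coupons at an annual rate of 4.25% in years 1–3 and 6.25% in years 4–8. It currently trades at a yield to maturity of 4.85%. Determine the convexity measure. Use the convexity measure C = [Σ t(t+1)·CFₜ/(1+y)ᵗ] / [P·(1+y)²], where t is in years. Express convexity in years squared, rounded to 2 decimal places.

52.78

With y = 0.0485:
  t   CF        PV=CF/(1+0.0485)^t    t·PV        t(t+1)·PV
  1     1,062.50     1,013.3524     1,013.3524       2,026.7048
  2     1,062.50       966.4782     1,932.9564       5,798.8693
  3     1,062.50       921.7723     2,765.3168      11,061.2671
  4     1,562.50     1,292.8445     5,171.3779      25,856.8897
  5     1,562.50     1,233.0419     6,165.2097      36,991.2585
  6     1,562.50     1,176.0057     7,056.0340      49,392.2383
  7     1,562.50     1,121.6077     7,851.2539      62,810.0312
  8    26,562.50    18,185.3418   145,482.7347   1,309,344.6120
  Σ                 25,910.4445   177,438.2359   1,503,281.8709
P = 25,910.4445.
Convexity = Σ t(t+1)·PV / [P·(1+y)²] = 1,503,281.8709 / (25,910.4445 × 1.099352) = 52.77505.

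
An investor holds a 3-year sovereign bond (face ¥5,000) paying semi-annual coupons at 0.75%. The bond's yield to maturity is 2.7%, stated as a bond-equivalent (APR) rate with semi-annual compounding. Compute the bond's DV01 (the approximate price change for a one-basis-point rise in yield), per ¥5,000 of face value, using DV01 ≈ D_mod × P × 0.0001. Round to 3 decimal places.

Periodic yield y = 0.0135.
  t   CF        PV=CF/(1+0.0135)^t    t·PV
  1        18.75        18.5002        18.5002
  2        18.75        18.2538        36.5076
  3        18.75        18.0107        54.0320
  4        18.75        17.7708        71.0831
  5        18.75        17.5341        87.6703
  6     5,018.75     4,630.7682    27,784.6093
  Σ                  4,720.8378    28,052.4026
P = 4,720.8378; D_Mac = 5.94225 half-year periods = 2.97113 yrs; D_mod = 2.93155 yrs.
DV01 ≈ 2.93155 × 4,720.8378 × 0.0001 = 1.383937.

¥1.384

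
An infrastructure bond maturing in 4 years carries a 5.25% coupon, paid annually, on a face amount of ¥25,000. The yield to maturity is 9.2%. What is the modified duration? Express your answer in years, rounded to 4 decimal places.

Periodic yield y = 0.092. First find Macaulay duration:
  t   CF        PV=CF/(1+0.092)^t    t·PV
  1     1,312.50     1,201.9231     1,201.9231
  2     1,312.50     1,100.6622     2,201.3243
  3     1,312.50     1,007.9324     3,023.7971
  4    26,312.50    18,504.2531    74,017.0123
  Σ                 21,814.7707    80,444.0569
P = 21,814.7707; Macaulay duration = 80,444.0569 / 21,814.7707 = 3.68760 years.
Modified duration = D_Mac / (1 + y) = 3.68760 / 1.092 = 3.37692 years.

3.3769 years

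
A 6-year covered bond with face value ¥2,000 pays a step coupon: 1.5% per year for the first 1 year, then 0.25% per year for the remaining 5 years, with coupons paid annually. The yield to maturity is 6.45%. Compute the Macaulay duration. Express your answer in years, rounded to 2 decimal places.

5.87 years

Periodic yield y = 0.0645. Discount each cash flow and weight by its year:
  t   CF        PV=CF/(1+0.0645)^t    t·PV
  1        30.00        28.1822        28.1822
  2         5.00         4.4124         8.8249
  3         5.00         4.1451        12.4352
  4         5.00         3.8939        15.5757
  5         5.00         3.6580        18.2899
  6     2,005.00     1,377.9720     8,267.8318
  Σ                  1,422.2636     8,351.1398
Price P = Σ PV = 1,422.2636.
Macaulay duration = Σ(t·PV) / P = 8,351.1398 / 1,422.2636 = 5.87172 years.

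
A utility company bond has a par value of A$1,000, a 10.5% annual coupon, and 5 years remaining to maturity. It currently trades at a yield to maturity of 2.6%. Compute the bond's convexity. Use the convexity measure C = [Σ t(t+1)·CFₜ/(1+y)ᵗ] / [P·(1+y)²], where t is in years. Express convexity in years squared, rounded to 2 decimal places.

22.97

With y = 0.026:
  t   CF        PV=CF/(1+0.026)^t    t·PV        t(t+1)·PV
  1       105.00       102.3392       102.3392         204.6784
  2       105.00        99.7458       199.4916         598.4747
  3       105.00        97.2181       291.6544       1,166.6174
  4       105.00        94.7545       379.0180       1,895.0901
  5     1,105.00       971.9087     4,859.5435      29,157.2613
  Σ                  1,365.9663     5,832.0467      33,022.1219
P = 1,365.9663.
Convexity = Σ t(t+1)·PV / [P·(1+y)²] = 33,022.1219 / (1,365.9663 × 1.052676) = 22.96520.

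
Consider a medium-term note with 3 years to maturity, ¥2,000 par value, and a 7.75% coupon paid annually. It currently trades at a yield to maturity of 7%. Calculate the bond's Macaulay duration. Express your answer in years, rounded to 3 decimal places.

Periodic yield y = 0.07. Discount each cash flow and weight by its year:
  t   CF        PV=CF/(1+0.07)^t    t·PV
  1       155.00       144.8598       144.8598
  2       155.00       135.3830       270.7660
  3     2,155.00     1,759.1219     5,277.3658
  Σ                  2,039.3647     5,692.9916
Price P = Σ PV = 2,039.3647.
Macaulay duration = Σ(t·PV) / P = 5,692.9916 / 2,039.3647 = 2.79155 years.

2.792 years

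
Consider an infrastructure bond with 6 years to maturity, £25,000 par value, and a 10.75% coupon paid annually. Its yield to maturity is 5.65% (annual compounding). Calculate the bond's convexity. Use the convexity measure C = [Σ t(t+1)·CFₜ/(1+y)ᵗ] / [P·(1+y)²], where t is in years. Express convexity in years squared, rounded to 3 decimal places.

With y = 0.0565:
  t   CF        PV=CF/(1+0.0565)^t    t·PV        t(t+1)·PV
  1     2,687.50     2,543.7766     2,543.7766       5,087.5532
  2     2,687.50     2,407.7393     4,815.4787      14,446.4361
  3     2,687.50     2,278.9771     6,836.9314      27,347.7257
  4     2,687.50     2,157.1009     8,628.4037      43,142.0187
  5     2,687.50     2,041.7425    10,208.7124      61,252.2746
  6    27,687.50    19,909.7926   119,458.7554     836,211.2877
  Σ                 31,339.1291   152,492.0583     987,487.2960
P = 31,339.1291.
Convexity = Σ t(t+1)·PV / [P·(1+y)²] = 987,487.2960 / (31,339.1291 × 1.116192) = 28.22966.

28.230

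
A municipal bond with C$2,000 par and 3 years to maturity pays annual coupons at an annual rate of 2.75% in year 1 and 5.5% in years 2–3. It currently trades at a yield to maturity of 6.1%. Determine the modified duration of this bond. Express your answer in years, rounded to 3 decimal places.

Periodic yield y = 0.061. First find Macaulay duration:
  t   CF        PV=CF/(1+0.061)^t    t·PV
  1        55.00        51.8379        51.8379
  2       110.00        97.7152       195.4303
  3     2,110.00     1,766.5922     5,299.7765
  Σ                  1,916.1452     5,547.0447
P = 1,916.1452; Macaulay duration = 5,547.0447 / 1,916.1452 = 2.89490 years.
Modified duration = D_Mac / (1 + y) = 2.89490 / 1.061 = 2.72846 years.

2.728 years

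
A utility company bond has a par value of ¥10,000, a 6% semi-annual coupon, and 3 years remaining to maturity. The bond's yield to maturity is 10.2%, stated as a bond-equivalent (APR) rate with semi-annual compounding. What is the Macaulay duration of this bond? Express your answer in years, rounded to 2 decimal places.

2.78 years

Periodic yield y = 0.051. Discount each cash flow and weight by its period:
  t   CF        PV=CF/(1+0.051)^t    t·PV
  1       300.00       285.4424       285.4424
  2       300.00       271.5913       543.1826
  3       300.00       258.4123       775.2368
  4       300.00       245.8727       983.4910
  5       300.00       233.9417     1,169.7086
  6    10,300.00     7,642.2445    45,853.4671
  Σ                  8,937.5049    49,610.5284
Price P = Σ PV = 8,937.5049.
Macaulay duration = Σ(t·PV) / P = 49,610.5284 / 8,937.5049 = 5.55083 half-year periods.
In years: 5.55083 / 2 = 2.77541 years.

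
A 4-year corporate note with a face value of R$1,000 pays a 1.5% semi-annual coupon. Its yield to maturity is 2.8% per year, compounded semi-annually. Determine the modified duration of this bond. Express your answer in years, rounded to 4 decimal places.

Periodic yield y = 0.014. First find Macaulay duration:
  t   CF        PV=CF/(1+0.014)^t    t·PV
  1         7.50         7.3964         7.3964
  2         7.50         7.2943        14.5887
  3         7.50         7.1936        21.5809
  4         7.50         7.0943        28.3772
  5         7.50         6.9963        34.9817
  6         7.50         6.8998        41.3985
  7         7.50         6.8045        47.6314
  8     1,007.50       901.4495     7,211.5962
  Σ                    951.1288     7,407.5511
P = 951.1288; Macaulay duration = 7,407.5511 / 951.1288 = 7.78817 half-year periods = 3.89408 years.
Modified duration = D_Mac / (1 + y) = 3.89408 / 1.014 = 3.84032 years.

3.8403 years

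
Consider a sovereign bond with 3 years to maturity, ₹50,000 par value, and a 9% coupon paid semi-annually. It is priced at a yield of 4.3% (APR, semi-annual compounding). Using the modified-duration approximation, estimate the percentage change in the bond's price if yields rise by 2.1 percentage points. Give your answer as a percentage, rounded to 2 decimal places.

-5.58%

Periodic yield y = 0.0215. Modified duration first:
  t   CF        PV=CF/(1+0.0215)^t    t·PV
  1     2,250.00     2,202.6432     2,202.6432
  2     2,250.00     2,156.2831     4,312.5662
  3     2,250.00     2,110.8988     6,332.6963
  4     2,250.00     2,066.4697     8,265.8787
  5     2,250.00     2,022.9757    10,114.8784
  6    52,250.00    45,989.2227   275,935.3360
  Σ                 56,548.4930   307,163.9987
P = 56,548.4930; D_Mac = 5.43187 half-year periods = 2.71593 yrs; D_mod = 2.71593/(1+0.0215) = 2.65877 yrs.
ΔP/P ≈ -D_mod · Δy = -2.65877 × (+0.021) = -0.055834 = -5.5834%.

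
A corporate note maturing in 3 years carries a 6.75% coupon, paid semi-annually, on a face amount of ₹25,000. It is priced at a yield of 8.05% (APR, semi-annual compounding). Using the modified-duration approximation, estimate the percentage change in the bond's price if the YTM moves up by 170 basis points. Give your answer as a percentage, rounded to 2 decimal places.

-4.51%

Periodic yield y = 0.04025. Modified duration first:
  t   CF        PV=CF/(1+0.04025)^t    t·PV
  1       843.75       811.1031       811.1031
  2       843.75       779.7194     1,559.4388
  3       843.75       749.5500     2,248.6500
  4       843.75       720.5480     2,882.1918
  5       843.75       692.6681     3,463.3403
  6    25,843.75    20,395.2571   122,371.5426
  Σ                 24,148.8456   133,336.2667
P = 24,148.8456; D_Mac = 5.52143 half-year periods = 2.76072 yrs; D_mod = 2.76072/(1+0.04025) = 2.65390 yrs.
ΔP/P ≈ -D_mod · Δy = -2.65390 × (+0.017) = -0.045116 = -4.5116%.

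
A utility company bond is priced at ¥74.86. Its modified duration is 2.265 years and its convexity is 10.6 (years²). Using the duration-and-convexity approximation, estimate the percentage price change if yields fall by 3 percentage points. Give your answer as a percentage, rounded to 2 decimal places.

+7.27%

Duration effect: -D_mod·Δy = -2.265 × (-0.03) = +0.067950
Convexity effect: ½·C·(Δy)² = 0.5 × 10.6 × (-0.03)² = +0.0047700
ΔP/P ≈ +0.067950 + 0.0047700 = +0.072720
= +7.2720%.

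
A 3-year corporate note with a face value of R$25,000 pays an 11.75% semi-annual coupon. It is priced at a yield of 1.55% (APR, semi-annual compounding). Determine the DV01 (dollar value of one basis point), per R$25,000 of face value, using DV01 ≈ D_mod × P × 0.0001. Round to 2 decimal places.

R$8.59

Periodic yield y = 0.00775.
  t   CF        PV=CF/(1+0.00775)^t    t·PV
  1     1,468.75     1,457.4547     1,457.4547
  2     1,468.75     1,446.2463     2,892.4926
  3     1,468.75     1,435.1241     4,305.3723
  4     1,468.75     1,424.0874     5,696.3497
  5     1,468.75     1,413.1356     7,065.6781
  6    26,468.75    25,270.6604   151,623.9622
  Σ                 32,446.7086   173,041.3098
P = 32,446.7086; D_Mac = 5.33309 half-year periods = 2.66655 yrs; D_mod = 2.64604 yrs.
DV01 ≈ 2.64604 × 32,446.7086 × 0.0001 = 8.585528.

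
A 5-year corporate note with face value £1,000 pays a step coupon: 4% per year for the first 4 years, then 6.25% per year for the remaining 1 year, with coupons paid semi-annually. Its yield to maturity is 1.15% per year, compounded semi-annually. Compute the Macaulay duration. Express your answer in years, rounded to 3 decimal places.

4.615 years

Periodic yield y = 0.00575. Discount each cash flow and weight by its period:
  t   CF        PV=CF/(1+0.00575)^t    t·PV
  1        20.00        19.8857        19.8857
  2        20.00        19.7720        39.5439
  3        20.00        19.6589        58.9768
  4        20.00        19.5465        78.1861
  5        20.00        19.4348        97.1739
  6        20.00        19.3237       115.9421
  7        20.00        19.2132       134.4924
  8        20.00        19.1034       152.8268
  9        31.25        29.6783       267.1051
  10    1,031.25       973.7861     9,737.8605
  Σ                  1,159.4025    10,701.9934
Price P = Σ PV = 1,159.4025.
Macaulay duration = Σ(t·PV) / P = 10,701.9934 / 1,159.4025 = 9.23061 half-year periods.
In years: 9.23061 / 2 = 4.61531 years.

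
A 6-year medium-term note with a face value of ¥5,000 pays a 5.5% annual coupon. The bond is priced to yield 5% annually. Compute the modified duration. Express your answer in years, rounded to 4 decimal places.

Periodic yield y = 0.05. First find Macaulay duration:
  t   CF        PV=CF/(1+0.05)^t    t·PV
  1       275.00       261.9048       261.9048
  2       275.00       249.4331       498.8662
  3       275.00       237.5553       712.6660
  4       275.00       226.2432       904.9727
  5       275.00       215.4697     1,077.3485
  6     5,275.00     3,936.2862    23,617.7173
  Σ                  5,126.8923    27,073.4755
P = 5,126.8923; Macaulay duration = 27,073.4755 / 5,126.8923 = 5.28068 years.
Modified duration = D_Mac / (1 + y) = 5.28068 / 1.05 = 5.02922 years.

5.0292 years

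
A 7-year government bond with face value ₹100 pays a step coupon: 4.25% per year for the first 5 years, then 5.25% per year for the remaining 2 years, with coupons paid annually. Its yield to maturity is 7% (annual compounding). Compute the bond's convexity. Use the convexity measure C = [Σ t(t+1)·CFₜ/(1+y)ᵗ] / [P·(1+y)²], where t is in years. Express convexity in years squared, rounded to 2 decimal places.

With y = 0.07:
  t   CF        PV=CF/(1+0.07)^t    t·PV        t(t+1)·PV
  1         4.25         3.9720         3.9720           7.9439
  2         4.25         3.7121         7.4242          22.2727
  3         4.25         3.4693        10.4078          41.6312
  4         4.25         3.2423        12.9692          64.8461
  5         4.25         3.0302        15.1510          90.9057
  6         5.25         3.4983        20.9898         146.9285
  7       105.25        65.5444       458.8109       3,670.4870
  Σ                     86.4685       529.7248       4,045.0151
P = 86.4685.
Convexity = Σ t(t+1)·PV / [P·(1+y)²] = 4,045.0151 / (86.4685 × 1.144900) = 40.85963.

40.86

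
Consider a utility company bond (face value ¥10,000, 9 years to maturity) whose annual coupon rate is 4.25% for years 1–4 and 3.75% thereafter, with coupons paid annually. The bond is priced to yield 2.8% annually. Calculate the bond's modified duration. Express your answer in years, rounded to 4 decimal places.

7.5492 years

Periodic yield y = 0.028. First find Macaulay duration:
  t   CF        PV=CF/(1+0.028)^t    t·PV
  1       425.00       413.4241       413.4241
  2       425.00       402.1635       804.3271
  3       425.00       391.2097     1,173.6290
  4       425.00       380.5542     1,522.2166
  5       375.00       326.6372     1,633.1862
  6       375.00       317.7405     1,906.4430
  7       375.00       309.0861     2,163.6027
  8       375.00       300.6674     2,405.3392
  9    10,375.00     8,091.8919    72,827.0273
  Σ                 10,933.3747    84,849.1953
P = 10,933.3747; Macaulay duration = 84,849.1953 / 10,933.3747 = 7.76057 years.
Modified duration = D_Mac / (1 + y) = 7.76057 / 1.028 = 7.54919 years.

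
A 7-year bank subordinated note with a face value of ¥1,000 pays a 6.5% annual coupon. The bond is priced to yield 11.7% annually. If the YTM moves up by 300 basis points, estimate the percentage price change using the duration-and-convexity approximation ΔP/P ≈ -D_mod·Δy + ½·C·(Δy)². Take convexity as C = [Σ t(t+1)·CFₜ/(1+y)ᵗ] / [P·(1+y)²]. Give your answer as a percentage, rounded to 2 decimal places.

-13.65%

With y = 0.117:
  t   CF        PV=CF/(1+0.117)^t    t·PV        t(t+1)·PV
  1        65.00        58.1916        58.1916         116.3832
  2        65.00        52.0963       104.1926         312.5779
  3        65.00        46.6395       139.9185         559.6739
  4        65.00        41.7542       167.0170         835.0850
  5        65.00        37.3807       186.9035       1,121.4212
  6        65.00        33.4653       200.7916       1,405.5413
  7     1,065.00       490.8823     3,436.1763      27,489.4103
  Σ                    760.4099     4,293.1911      31,840.0927
P = 760.4099; D_Mac = 5.64589 yrs; D_mod = 5.05451 yrs; C = 33.55986.
Duration effect: -5.05451 × (+0.03) = -0.151635
Convexity effect: 0.5 × 33.55986 × (0.03)² = +0.0151019
ΔP/P ≈ -0.151635 + 0.0151019 = -0.136533 = -13.6533%.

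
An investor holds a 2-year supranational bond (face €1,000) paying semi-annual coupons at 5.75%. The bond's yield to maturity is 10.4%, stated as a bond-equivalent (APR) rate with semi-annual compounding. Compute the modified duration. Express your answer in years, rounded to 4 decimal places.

Periodic yield y = 0.052. First find Macaulay duration:
  t   CF        PV=CF/(1+0.052)^t    t·PV
  1        28.75        27.3289        27.3289
  2        28.75        25.9780        51.9561
  3        28.75        24.6940        74.0819
  4     1,028.75       839.9373     3,359.7494
  Σ                    917.9382     3,513.1162
P = 917.9382; Macaulay duration = 3,513.1162 / 917.9382 = 3.82718 half-year periods = 1.91359 years.
Modified duration = D_Mac / (1 + y) = 1.91359 / 1.052 = 1.81900 years.

1.8190 years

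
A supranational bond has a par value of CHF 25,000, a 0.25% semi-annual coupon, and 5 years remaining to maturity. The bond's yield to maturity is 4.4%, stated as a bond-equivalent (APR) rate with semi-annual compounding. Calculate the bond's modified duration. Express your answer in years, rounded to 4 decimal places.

4.8612 years

Periodic yield y = 0.022. First find Macaulay duration:
  t   CF        PV=CF/(1+0.022)^t    t·PV
  1        31.25        30.5773        30.5773
  2        31.25        29.9191        59.8382
  3        31.25        29.2750        87.8251
  4        31.25        28.6448       114.5794
  5        31.25        28.0282       140.1411
  6        31.25        27.4249       164.5492
  7        31.25        26.8345       187.8416
  8        31.25        26.2569       210.0549
  9        31.25        25.6916       231.2248
  10   25,031.25    20,136.0175   201,360.1749
  Σ                 20,388.6699   202,586.8065
P = 20,388.6699; Macaulay duration = 202,586.8065 / 20,388.6699 = 9.93624 half-year periods = 4.96812 years.
Modified duration = D_Mac / (1 + y) = 4.96812 / 1.022 = 4.86118 years.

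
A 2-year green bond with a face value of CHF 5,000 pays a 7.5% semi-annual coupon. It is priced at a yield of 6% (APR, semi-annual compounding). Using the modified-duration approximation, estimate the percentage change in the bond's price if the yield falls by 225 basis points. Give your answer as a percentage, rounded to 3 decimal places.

Periodic yield y = 0.03. Modified duration first:
  t   CF        PV=CF/(1+0.03)^t    t·PV
  1       187.50       182.0388       182.0388
  2       187.50       176.7367       353.4735
  3       187.50       171.5891       514.7672
  4     5,187.50     4,609.0266    18,436.1062
  Σ                  5,139.3912    19,486.3857
P = 5,139.3912; D_Mac = 3.79157 half-year periods = 1.89579 yrs; D_mod = 1.89579/(1+0.03) = 1.84057 yrs.
ΔP/P ≈ -D_mod · Δy = -1.84057 × (-0.0225) = +0.041413 = +4.1413%.

+4.141%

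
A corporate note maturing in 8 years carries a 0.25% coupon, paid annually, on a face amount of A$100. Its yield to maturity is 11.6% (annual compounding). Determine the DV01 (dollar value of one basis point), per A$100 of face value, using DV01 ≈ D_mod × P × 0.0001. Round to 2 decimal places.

A$0.03

Periodic yield y = 0.116.
  t   CF        PV=CF/(1+0.116)^t    t·PV
  1         0.25         0.2240         0.2240
  2         0.25         0.2007         0.4015
  3         0.25         0.1799         0.5396
  4         0.25         0.1612         0.6447
  5         0.25         0.1444         0.7221
  6         0.25         0.1294         0.7764
  7         0.25         0.1160         0.8117
  8       100.25        41.6649       333.3196
  Σ                     42.8205       337.4395
P = 42.8205; D_Mac = 7.88033 yrs; D_mod = 7.06122 yrs.
DV01 ≈ 7.06122 × 42.8205 × 0.0001 = 0.030237.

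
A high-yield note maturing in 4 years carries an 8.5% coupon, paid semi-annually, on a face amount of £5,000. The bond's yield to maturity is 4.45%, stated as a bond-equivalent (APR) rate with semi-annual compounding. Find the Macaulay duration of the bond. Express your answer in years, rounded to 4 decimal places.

3.5140 years

Periodic yield y = 0.02225. Discount each cash flow and weight by its period:
  t   CF        PV=CF/(1+0.02225)^t    t·PV
  1       212.50       207.8748       207.8748
  2       212.50       203.3502       406.7005
  3       212.50       198.9242       596.7725
  4       212.50       194.5945       778.3778
  5       212.50       190.3590       951.7948
  6       212.50       186.2157     1,117.2940
  7       212.50       182.1626     1,275.1379
  8     5,212.50     4,371.0836    34,968.6689
  Σ                  5,734.5645    40,302.6212
Price P = Σ PV = 5,734.5645.
Macaulay duration = Σ(t·PV) / P = 40,302.6212 / 5,734.5645 = 7.02802 half-year periods.
In years: 7.02802 / 2 = 3.51401 years.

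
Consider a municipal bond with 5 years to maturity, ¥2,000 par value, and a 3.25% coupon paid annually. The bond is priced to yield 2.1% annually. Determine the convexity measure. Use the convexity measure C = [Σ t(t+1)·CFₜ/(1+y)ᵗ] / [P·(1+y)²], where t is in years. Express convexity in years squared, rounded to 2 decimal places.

With y = 0.021:
  t   CF        PV=CF/(1+0.021)^t    t·PV        t(t+1)·PV
  1        65.00        63.6631        63.6631         127.3262
  2        65.00        62.3536       124.7073         374.1219
  3        65.00        61.0712       183.2135         732.8539
  4        65.00        59.8150       239.2602       1,196.3008
  5     2,065.00     1,861.1927     9,305.9636      55,835.7817
  Σ                  2,108.0956     9,916.8076      58,266.3843
P = 2,108.0956.
Convexity = Σ t(t+1)·PV / [P·(1+y)²] = 58,266.3843 / (2,108.0956 × 1.042441) = 26.51406.

26.51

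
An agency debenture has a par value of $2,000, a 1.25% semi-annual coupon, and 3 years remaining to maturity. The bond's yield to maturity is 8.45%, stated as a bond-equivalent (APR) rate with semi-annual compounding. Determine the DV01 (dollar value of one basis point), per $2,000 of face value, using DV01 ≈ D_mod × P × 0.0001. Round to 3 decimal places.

$0.460

Periodic yield y = 0.04225.
  t   CF        PV=CF/(1+0.04225)^t    t·PV
  1        12.50        11.9933        11.9933
  2        12.50        11.5071        23.0142
  3        12.50        11.0406        33.1219
  4        12.50        10.5931        42.3723
  5        12.50        10.1637        50.8183
  6     2,012.50     1,570.0174     9,420.1044
  Σ                  1,625.3152     9,581.4245
P = 1,625.3152; D_Mac = 5.89512 half-year periods = 2.94756 yrs; D_mod = 2.82807 yrs.
DV01 ≈ 2.82807 × 1,625.3152 × 0.0001 = 0.459651.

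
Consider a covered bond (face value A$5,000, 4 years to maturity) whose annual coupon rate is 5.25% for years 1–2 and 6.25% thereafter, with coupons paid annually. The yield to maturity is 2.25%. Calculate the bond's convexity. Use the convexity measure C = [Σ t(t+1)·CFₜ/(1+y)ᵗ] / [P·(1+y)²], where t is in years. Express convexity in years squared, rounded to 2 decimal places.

With y = 0.0225:
  t   CF        PV=CF/(1+0.0225)^t    t·PV        t(t+1)·PV
  1       262.50       256.7237       256.7237         513.4474
  2       262.50       251.0745       502.1491       1,506.4472
  3       312.50       292.3210       876.9631       3,507.8525
  4     5,312.50     4,860.1053    19,440.4211      97,202.1054
  Σ                  5,660.2246    21,076.2570     102,729.8526
P = 5,660.2246.
Convexity = Σ t(t+1)·PV / [P·(1+y)²] = 102,729.8526 / (5,660.2246 × 1.045506) = 17.35947.

17.36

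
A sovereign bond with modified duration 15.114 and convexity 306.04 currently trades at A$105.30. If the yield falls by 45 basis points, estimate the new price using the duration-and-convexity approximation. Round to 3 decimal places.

Duration effect: -D_mod·Δy = -15.114 × (-0.0045) = +0.068013
Convexity effect: ½·C·(Δy)² = 0.5 × 306.04 × (-0.0045)² = +0.003098655
ΔP/P ≈ +0.068013 + 0.003098655 = +0.071111655
New price ≈ 105.30 × (1 + 0.071111655) = 112.7880572715.

A$112.788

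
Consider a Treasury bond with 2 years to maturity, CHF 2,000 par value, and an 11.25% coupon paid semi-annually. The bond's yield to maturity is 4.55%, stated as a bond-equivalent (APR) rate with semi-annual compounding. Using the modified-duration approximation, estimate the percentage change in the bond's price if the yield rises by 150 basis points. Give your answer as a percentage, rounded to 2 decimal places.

-2.72%

Periodic yield y = 0.02275. Modified duration first:
  t   CF        PV=CF/(1+0.02275)^t    t·PV
  1       112.50       109.9976       109.9976
  2       112.50       107.5508       215.1016
  3       112.50       105.1584       315.4753
  4     2,112.50     1,930.7176     7,722.8706
  Σ                  2,253.4244     8,363.4449
P = 2,253.4244; D_Mac = 3.71144 half-year periods = 1.85572 yrs; D_mod = 1.85572/(1+0.02275) = 1.81444 yrs.
ΔP/P ≈ -D_mod · Δy = -1.81444 × (+0.015) = -0.027217 = -2.7217%.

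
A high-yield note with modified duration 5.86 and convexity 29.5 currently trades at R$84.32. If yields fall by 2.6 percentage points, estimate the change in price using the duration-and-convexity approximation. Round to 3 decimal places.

Duration effect: -D_mod·Δy = -5.86 × (-0.026) = +0.152360
Convexity effect: ½·C·(Δy)² = 0.5 × 29.5 × (-0.026)² = +0.0099710
ΔP/P ≈ +0.152360 + 0.0099710 = +0.162331
ΔP ≈ 84.32 × (+0.162331) = +13.68774992.

+R$13.688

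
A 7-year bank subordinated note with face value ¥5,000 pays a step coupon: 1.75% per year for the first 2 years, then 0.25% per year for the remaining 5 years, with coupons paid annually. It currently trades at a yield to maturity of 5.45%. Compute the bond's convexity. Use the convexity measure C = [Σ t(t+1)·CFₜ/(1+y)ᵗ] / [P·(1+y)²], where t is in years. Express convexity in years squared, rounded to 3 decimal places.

With y = 0.0545:
  t   CF        PV=CF/(1+0.0545)^t    t·PV        t(t+1)·PV
  1        87.50        82.9777        82.9777         165.9554
  2        87.50        78.6892       157.3783         472.1349
  3        12.50        10.6603        31.9810         127.9238
  4        12.50        10.1094        40.4374         202.1872
  5        12.50         9.5869        47.9344         287.6063
  6        12.50         9.0914        54.5484         381.8386
  7     5,012.50     3,457.2302    24,200.6113     193,604.8908
  Σ                  3,658.3450    24,615.8685     195,242.5370
P = 3,658.3450.
Convexity = Σ t(t+1)·PV / [P·(1+y)²] = 195,242.5370 / (3,658.3450 × 1.111970) = 47.99507.

47.995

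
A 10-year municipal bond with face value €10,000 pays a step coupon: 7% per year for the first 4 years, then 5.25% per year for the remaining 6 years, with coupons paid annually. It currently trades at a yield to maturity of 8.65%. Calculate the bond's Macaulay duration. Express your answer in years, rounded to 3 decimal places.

Periodic yield y = 0.0865. Discount each cash flow and weight by its year:
  t   CF        PV=CF/(1+0.0865)^t    t·PV
  1       700.00       644.2706       644.2706
  2       700.00       592.9780     1,185.9560
  3       700.00       545.7690     1,637.3069
  4       700.00       502.3184     2,009.2737
  5       525.00       346.7454     1,733.7268
  6       525.00       319.1398     1,914.8386
  7       525.00       293.7320     2,056.1237
  8       525.00       270.3469     2,162.7755
  9       525.00       248.8237     2,239.4132
  10   10,525.00     4,591.1851    45,911.8505
  Σ                  8,355.3088    61,495.5355
Price P = Σ PV = 8,355.3088.
Macaulay duration = Σ(t·PV) / P = 61,495.5355 / 8,355.3088 = 7.36006 years.

7.360 years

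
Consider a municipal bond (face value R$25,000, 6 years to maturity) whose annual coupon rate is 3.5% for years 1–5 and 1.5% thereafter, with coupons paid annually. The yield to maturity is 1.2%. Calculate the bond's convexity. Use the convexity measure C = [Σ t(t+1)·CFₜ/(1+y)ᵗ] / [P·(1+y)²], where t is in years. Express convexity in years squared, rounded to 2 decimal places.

With y = 0.012:
  t   CF        PV=CF/(1+0.012)^t    t·PV        t(t+1)·PV
  1       875.00       864.6245       864.6245       1,729.2490
  2       875.00       854.3720     1,708.7441       5,126.2322
  3       875.00       844.2411     2,532.7234      10,130.8938
  4       875.00       834.2304     3,336.9215      16,684.6077
  5       875.00       824.3383     4,121.6916      24,730.1497
  6    25,375.00    23,622.3433   141,734.0595     992,138.4166
  Σ                 27,844.1497   154,298.7647   1,050,539.5490
P = 27,844.1497.
Convexity = Σ t(t+1)·PV / [P·(1+y)²] = 1,050,539.5490 / (27,844.1497 × 1.024144) = 36.83981.

36.84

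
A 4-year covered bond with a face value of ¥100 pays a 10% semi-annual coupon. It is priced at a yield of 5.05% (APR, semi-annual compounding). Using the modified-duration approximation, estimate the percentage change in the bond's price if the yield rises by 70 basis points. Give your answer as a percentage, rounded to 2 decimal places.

Periodic yield y = 0.02525. Modified duration first:
  t   CF        PV=CF/(1+0.02525)^t    t·PV
  1         5.00         4.8769         4.8769
  2         5.00         4.7568         9.5135
  3         5.00         4.6396        13.9188
  4         5.00         4.5253        18.1013
  5         5.00         4.4139        22.0694
  6         5.00         4.3052        25.8311
  7         5.00         4.1992        29.3941
  8       105.00        86.0104       688.0834
  Σ                    117.7272       811.7885
P = 117.7272; D_Mac = 6.89551 half-year periods = 3.44775 yrs; D_mod = 3.44775/(1+0.02525) = 3.36284 yrs.
ΔP/P ≈ -D_mod · Δy = -3.36284 × (+0.007) = -0.023540 = -2.3540%.

-2.35%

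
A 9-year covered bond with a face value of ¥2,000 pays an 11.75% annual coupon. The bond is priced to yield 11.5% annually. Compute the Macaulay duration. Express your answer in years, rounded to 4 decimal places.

6.0319 years

Periodic yield y = 0.115. Discount each cash flow and weight by its year:
  t   CF        PV=CF/(1+0.115)^t    t·PV
  1       235.00       210.7623       210.7623
  2       235.00       189.0245       378.0490
  3       235.00       169.5287       508.5861
  4       235.00       152.0437       608.1747
  5       235.00       136.3621       681.8103
  6       235.00       122.2978       733.7868
  7       235.00       109.6841       767.7889
  8       235.00        98.3714       786.9713
  9     2,235.00       839.0807     7,551.7261
  Σ                  2,027.1553    12,227.6557
Price P = Σ PV = 2,027.1553.
Macaulay duration = Σ(t·PV) / P = 12,227.6557 / 2,027.1553 = 6.03193 years.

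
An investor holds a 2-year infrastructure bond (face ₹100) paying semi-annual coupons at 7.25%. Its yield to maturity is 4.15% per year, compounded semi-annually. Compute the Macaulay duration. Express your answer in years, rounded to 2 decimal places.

1.90 years

Periodic yield y = 0.02075. Discount each cash flow and weight by its period:
  t   CF        PV=CF/(1+0.02075)^t    t·PV
  1        3.625         3.5513         3.5513
  2        3.625         3.4791         6.9582
  3        3.625         3.4084        10.2252
  4      103.625        95.4524       381.8097
  Σ                    105.8913       402.5445
Price P = Σ PV = 105.8913.
Macaulay duration = Σ(t·PV) / P = 402.5445 / 105.8913 = 3.80149 half-year periods.
In years: 3.80149 / 2 = 1.90074 years.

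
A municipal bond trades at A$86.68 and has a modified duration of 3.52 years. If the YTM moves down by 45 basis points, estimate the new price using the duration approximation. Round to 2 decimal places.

A$88.05

Duration approximation: ΔP/P ≈ -D_mod · Δy = -3.52 × (-0.0045) = +0.015840.
New price ≈ 86.68 × (1 + 0.015840) = 88.0530112.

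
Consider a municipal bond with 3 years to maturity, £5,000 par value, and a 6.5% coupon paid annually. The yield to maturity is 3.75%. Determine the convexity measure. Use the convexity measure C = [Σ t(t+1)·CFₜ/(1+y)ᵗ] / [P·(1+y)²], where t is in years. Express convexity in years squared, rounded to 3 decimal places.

10.295

With y = 0.0375:
  t   CF        PV=CF/(1+0.0375)^t    t·PV        t(t+1)·PV
  1       325.00       313.2530       313.2530         626.5060
  2       325.00       301.9306       603.8612       1,811.5837
  3     5,325.00     4,768.2091    14,304.6274      57,218.5097
  Σ                  5,383.3928    15,221.7417      59,656.5994
P = 5,383.3928.
Convexity = Σ t(t+1)·PV / [P·(1+y)²] = 59,656.5994 / (5,383.3928 × 1.076406) = 10.29500.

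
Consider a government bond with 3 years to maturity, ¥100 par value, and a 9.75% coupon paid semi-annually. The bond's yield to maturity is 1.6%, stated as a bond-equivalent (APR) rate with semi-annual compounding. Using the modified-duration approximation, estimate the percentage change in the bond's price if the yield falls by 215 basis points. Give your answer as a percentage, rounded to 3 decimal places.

Periodic yield y = 0.008. Modified duration first:
  t   CF        PV=CF/(1+0.008)^t    t·PV
  1        4.875         4.8363         4.8363
  2        4.875         4.7979         9.5959
  3        4.875         4.7598        14.2795
  4        4.875         4.7221        18.8883
  5        4.875         4.6846        23.4230
  6      104.875        99.9790       599.8740
  Σ                    123.7797       670.8969
P = 123.7797; D_Mac = 5.42009 half-year periods = 2.71004 yrs; D_mod = 2.71004/(1+0.008) = 2.68854 yrs.
ΔP/P ≈ -D_mod · Δy = -2.68854 × (-0.0215) = +0.057804 = +5.7804%.

+5.780%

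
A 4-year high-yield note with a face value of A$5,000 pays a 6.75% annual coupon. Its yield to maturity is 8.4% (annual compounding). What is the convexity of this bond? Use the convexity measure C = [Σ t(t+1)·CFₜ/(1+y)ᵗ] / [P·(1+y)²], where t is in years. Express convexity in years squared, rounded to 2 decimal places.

With y = 0.084:
  t   CF        PV=CF/(1+0.084)^t    t·PV        t(t+1)·PV
  1       337.50       311.3469       311.3469         622.6937
  2       337.50       287.2204       574.4407       1,723.3221
  3       337.50       264.9634       794.8903       3,179.5611
  4     5,337.50     3,865.6342    15,462.5370      77,312.6848
  Σ                  4,729.1649    17,143.2148      82,838.2617
P = 4,729.1649.
Convexity = Σ t(t+1)·PV / [P·(1+y)²] = 82,838.2617 / (4,729.1649 × 1.175056) = 14.90692.

14.91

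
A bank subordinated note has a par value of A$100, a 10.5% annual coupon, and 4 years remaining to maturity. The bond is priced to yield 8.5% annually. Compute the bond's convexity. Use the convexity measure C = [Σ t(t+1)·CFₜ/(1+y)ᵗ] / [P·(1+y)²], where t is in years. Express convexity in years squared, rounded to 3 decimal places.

14.081

With y = 0.085:
  t   CF        PV=CF/(1+0.085)^t    t·PV        t(t+1)·PV
  1        10.50         9.6774         9.6774          19.3548
  2        10.50         8.9193        17.8386          53.5157
  3        10.50         8.2205        24.6616          98.6464
  4       110.50        79.7340       318.9358       1,594.6792
  Σ                    106.5512       371.1134       1,766.1961
P = 106.5512.
Convexity = Σ t(t+1)·PV / [P·(1+y)²] = 1,766.1961 / (106.5512 × 1.177225) = 14.08060.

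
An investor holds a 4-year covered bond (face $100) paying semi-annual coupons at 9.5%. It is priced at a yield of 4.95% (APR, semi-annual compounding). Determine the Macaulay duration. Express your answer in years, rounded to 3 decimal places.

3.468 years

Periodic yield y = 0.02475. Discount each cash flow and weight by its period:
  t   CF        PV=CF/(1+0.02475)^t    t·PV
  1         4.75         4.6353         4.6353
  2         4.75         4.5233         9.0466
  3         4.75         4.4141        13.2422
  4         4.75         4.3075        17.2299
  5         4.75         4.2034        21.0172
  6         4.75         4.1019        24.6115
  7         4.75         4.0028        28.0199
  8       104.75        86.1411       689.1291
  Σ                    116.3295       806.9316
Price P = Σ PV = 116.3295.
Macaulay duration = Σ(t·PV) / P = 806.9316 / 116.3295 = 6.93661 half-year periods.
In years: 6.93661 / 2 = 3.46830 years.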